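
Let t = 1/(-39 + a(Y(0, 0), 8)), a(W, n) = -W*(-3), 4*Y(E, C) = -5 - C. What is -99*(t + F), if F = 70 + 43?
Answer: -212509/19 ≈ -11185.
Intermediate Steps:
F = 113
Y(E, C) = -5/4 - C/4 (Y(E, C) = (-5 - C)/4 = -5/4 - C/4)
a(W, n) = 3*W
t = -4/171 (t = 1/(-39 + 3*(-5/4 - 1/4*0)) = 1/(-39 + 3*(-5/4 + 0)) = 1/(-39 + 3*(-5/4)) = 1/(-39 - 15/4) = 1/(-171/4) = -4/171 ≈ -0.023392)
-99*(t + F) = -99*(-4/171 + 113) = -99*19319/171 = -212509/19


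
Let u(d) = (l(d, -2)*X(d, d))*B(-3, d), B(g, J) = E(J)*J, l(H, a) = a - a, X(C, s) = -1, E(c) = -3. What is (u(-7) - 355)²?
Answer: 126025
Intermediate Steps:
l(H, a) = 0
B(g, J) = -3*J
u(d) = 0 (u(d) = (0*(-1))*(-3*d) = 0*(-3*d) = 0)
(u(-7) - 355)² = (0 - 355)² = (-355)² = 126025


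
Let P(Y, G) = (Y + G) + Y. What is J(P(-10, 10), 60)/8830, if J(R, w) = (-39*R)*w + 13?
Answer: 23413/8830 ≈ 2.6515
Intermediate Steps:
P(Y, G) = G + 2*Y (P(Y, G) = (G + Y) + Y = G + 2*Y)
J(R, w) = 13 - 39*R*w (J(R, w) = -39*R*w + 13 = 13 - 39*R*w)
J(P(-10, 10), 60)/8830 = (13 - 39*(10 + 2*(-10))*60)/8830 = (13 - 39*(10 - 20)*60)*(1/8830) = (13 - 39*(-10)*60)*(1/8830) = (13 + 23400)*(1/8830) = 23413*(1/8830) = 23413/8830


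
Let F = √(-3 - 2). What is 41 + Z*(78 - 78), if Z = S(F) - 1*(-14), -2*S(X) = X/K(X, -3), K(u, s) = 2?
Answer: 41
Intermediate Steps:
F = I*√5 (F = √(-5) = I*√5 ≈ 2.2361*I)
S(X) = -X/4 (S(X) = -X/(2*2) = -X/4)
Z = 14 - I*√5/4 (Z = -I*√5/4 - 1*(-14) = -I*√5/4 + 14 = 14 - I*√5/4 ≈ 14.0 - 0.55902*I)
41 + Z*(78 - 78) = 41 + (14 - I*√5/4)*(78 - 78) = 41 + (14 - I*√5/4)*0 = 41 + 0 = 41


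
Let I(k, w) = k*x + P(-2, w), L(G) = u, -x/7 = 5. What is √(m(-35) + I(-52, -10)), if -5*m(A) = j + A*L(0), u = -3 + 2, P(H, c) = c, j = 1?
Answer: √45070/5 ≈ 42.459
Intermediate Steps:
x = -35 (x = -7*5 = -35)
u = -1
L(G) = -1
m(A) = -⅕ + A/5 (m(A) = -(1 + A*(-1))/5 = -(1 - A)/5 = -⅕ + A/5)
I(k, w) = w - 35*k (I(k, w) = k*(-35) + w = -35*k + w = w - 35*k)
√(m(-35) + I(-52, -10)) = √((-⅕ + (⅕)*(-35)) + (-10 - 35*(-52))) = √((-⅕ - 7) + (-10 + 1820)) = √(-36/5 + 1810) = √(9014/5) = √45070/5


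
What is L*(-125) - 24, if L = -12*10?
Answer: 14976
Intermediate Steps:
L = -120
L*(-125) - 24 = -120*(-125) - 24 = 15000 - 24 = 14976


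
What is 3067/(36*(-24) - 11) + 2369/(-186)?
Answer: -2643337/162750 ≈ -16.242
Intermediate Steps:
3067/(36*(-24) - 11) + 2369/(-186) = 3067/(-864 - 11) + 2369*(-1/186) = 3067/(-875) - 2369/186 = 3067*(-1/875) - 2369/186 = -3067/875 - 2369/186 = -2643337/162750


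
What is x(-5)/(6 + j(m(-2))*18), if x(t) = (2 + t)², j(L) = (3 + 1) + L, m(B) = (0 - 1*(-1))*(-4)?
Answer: 3/2 ≈ 1.5000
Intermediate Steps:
m(B) = -4 (m(B) = (0 + 1)*(-4) = 1*(-4) = -4)
j(L) = 4 + L
x(-5)/(6 + j(m(-2))*18) = (2 - 5)²/(6 + (4 - 4)*18) = (-3)²/(6 + 0*18) = 9/(6 + 0) = 9/6 = 9*(⅙) = 3/2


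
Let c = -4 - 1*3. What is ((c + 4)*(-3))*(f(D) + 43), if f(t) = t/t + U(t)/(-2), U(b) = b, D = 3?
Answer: 765/2 ≈ 382.50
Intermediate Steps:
c = -7 (c = -4 - 3 = -7)
f(t) = 1 - t/2 (f(t) = t/t + t/(-2) = 1 + t*(-1/2) = 1 - t/2)
((c + 4)*(-3))*(f(D) + 43) = ((-7 + 4)*(-3))*((1 - 1/2*3) + 43) = (-3*(-3))*((1 - 3/2) + 43) = 9*(-1/2 + 43) = 9*(85/2) = 765/2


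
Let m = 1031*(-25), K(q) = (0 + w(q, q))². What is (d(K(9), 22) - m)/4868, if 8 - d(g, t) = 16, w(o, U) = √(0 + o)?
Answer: 25767/4868 ≈ 5.2931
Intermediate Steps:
w(o, U) = √o
K(q) = q (K(q) = (0 + √q)² = (√q)² = q)
d(g, t) = -8 (d(g, t) = 8 - 1*16 = 8 - 16 = -8)
m = -25775
(d(K(9), 22) - m)/4868 = (-8 - 1*(-25775))/4868 = (-8 + 25775)*(1/4868) = 25767*(1/4868) = 25767/4868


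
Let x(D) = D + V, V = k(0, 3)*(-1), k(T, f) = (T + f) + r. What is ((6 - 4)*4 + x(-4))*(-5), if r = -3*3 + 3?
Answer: -35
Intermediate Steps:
r = -6 (r = -9 + 3 = -6)
k(T, f) = -6 + T + f (k(T, f) = (T + f) - 6 = -6 + T + f)
V = 3 (V = (-6 + 0 + 3)*(-1) = -3*(-1) = 3)
x(D) = 3 + D (x(D) = D + 3 = 3 + D)
((6 - 4)*4 + x(-4))*(-5) = ((6 - 4)*4 + (3 - 4))*(-5) = (2*4 - 1)*(-5) = (8 - 1)*(-5) = 7*(-5) = -35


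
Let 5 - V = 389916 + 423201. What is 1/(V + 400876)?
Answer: -1/412236 ≈ -2.4258e-6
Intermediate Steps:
V = -813112 (V = 5 - (389916 + 423201) = 5 - 1*813117 = 5 - 813117 = -813112)
1/(V + 400876) = 1/(-813112 + 400876) = 1/(-412236) = -1/412236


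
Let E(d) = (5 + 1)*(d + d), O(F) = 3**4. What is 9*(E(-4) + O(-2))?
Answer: 297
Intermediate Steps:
O(F) = 81
E(d) = 12*d (E(d) = 6*(2*d) = 12*d)
9*(E(-4) + O(-2)) = 9*(12*(-4) + 81) = 9*(-48 + 81) = 9*33 = 297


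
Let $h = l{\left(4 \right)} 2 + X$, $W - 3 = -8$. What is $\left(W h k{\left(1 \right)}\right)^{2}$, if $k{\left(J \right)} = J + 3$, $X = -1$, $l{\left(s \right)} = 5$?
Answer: $32400$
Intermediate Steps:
$W = -5$ ($W = 3 - 8 = -5$)
$k{\left(J \right)} = 3 + J$
$h = 9$ ($h = 5 \cdot 2 - 1 = 10 - 1 = 9$)
$\left(W h k{\left(1 \right)}\right)^{2} = \left(\left(-5\right) 9 \left(3 + 1\right)\right)^{2} = \left(\left(-45\right) 4\right)^{2} = \left(-180\right)^{2} = 32400$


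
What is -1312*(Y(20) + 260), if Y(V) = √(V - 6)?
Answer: -341120 - 1312*√14 ≈ -3.4603e+5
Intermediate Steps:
Y(V) = √(-6 + V)
-1312*(Y(20) + 260) = -1312*(√(-6 + 20) + 260) = -1312*(√14 + 260) = -1312*(260 + √14) = -341120 - 1312*√14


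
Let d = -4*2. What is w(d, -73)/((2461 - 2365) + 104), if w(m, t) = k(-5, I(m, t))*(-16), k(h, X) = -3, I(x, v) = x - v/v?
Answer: 6/25 ≈ 0.24000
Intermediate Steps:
I(x, v) = -1 + x (I(x, v) = x - 1*1 = x - 1 = -1 + x)
d = -8
w(m, t) = 48 (w(m, t) = -3*(-16) = 48)
w(d, -73)/((2461 - 2365) + 104) = 48/((2461 - 2365) + 104) = 48/(96 + 104) = 48/200 = 48*(1/200) = 6/25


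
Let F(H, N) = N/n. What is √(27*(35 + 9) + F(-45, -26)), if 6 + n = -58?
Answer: √76058/8 ≈ 34.473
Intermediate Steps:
n = -64 (n = -6 - 58 = -64)
F(H, N) = -N/64 (F(H, N) = N/(-64) = N*(-1/64) = -N/64)
√(27*(35 + 9) + F(-45, -26)) = √(27*(35 + 9) - 1/64*(-26)) = √(27*44 + 13/32) = √(1188 + 13/32) = √(38029/32) = √76058/8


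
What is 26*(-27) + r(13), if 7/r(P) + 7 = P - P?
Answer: -703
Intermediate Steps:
r(P) = -1 (r(P) = 7/(-7 + (P - P)) = 7/(-7 + 0) = 7/(-7) = 7*(-⅐) = -1)
26*(-27) + r(13) = 26*(-27) - 1 = -702 - 1 = -703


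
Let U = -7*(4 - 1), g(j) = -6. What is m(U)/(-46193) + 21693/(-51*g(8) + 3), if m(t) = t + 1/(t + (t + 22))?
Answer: 6680475023/95157580 ≈ 70.204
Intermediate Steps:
U = -21 (U = -7*3 = -21)
m(t) = t + 1/(22 + 2*t) (m(t) = t + 1/(t + (22 + t)) = t + 1/(22 + 2*t))
m(U)/(-46193) + 21693/(-51*g(8) + 3) = ((½ + (-21)² + 11*(-21))/(11 - 21))/(-46193) + 21693/(-51*(-6) + 3) = ((½ + 441 - 231)/(-10))*(-1/46193) + 21693/(306 + 3) = -⅒*421/2*(-1/46193) + 21693/309 = -421/20*(-1/46193) + 21693*(1/309) = 421/923860 + 7231/103 = 6680475023/95157580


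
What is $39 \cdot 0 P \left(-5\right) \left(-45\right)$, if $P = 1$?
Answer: $0$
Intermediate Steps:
$39 \cdot 0 P \left(-5\right) \left(-45\right) = 39 \cdot 0 \cdot 1 \left(-5\right) \left(-45\right) = 39 \cdot 0 \left(-5\right) \left(-45\right) = 39 \cdot 0 \left(-45\right) = 0 \left(-45\right) = 0$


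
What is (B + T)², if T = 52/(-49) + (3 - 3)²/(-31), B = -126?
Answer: 38763076/2401 ≈ 16145.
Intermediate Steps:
T = -52/49 (T = 52*(-1/49) + 0²*(-1/31) = -52/49 + 0*(-1/31) = -52/49 + 0 = -52/49 ≈ -1.0612)
(B + T)² = (-126 - 52/49)² = (-6226/49)² = 38763076/2401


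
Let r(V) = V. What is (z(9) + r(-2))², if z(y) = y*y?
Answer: 6241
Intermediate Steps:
z(y) = y²
(z(9) + r(-2))² = (9² - 2)² = (81 - 2)² = 79² = 6241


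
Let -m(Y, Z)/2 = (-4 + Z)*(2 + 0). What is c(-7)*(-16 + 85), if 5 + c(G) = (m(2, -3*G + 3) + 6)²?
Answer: 377499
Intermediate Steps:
m(Y, Z) = 16 - 4*Z (m(Y, Z) = -2*(-4 + Z)*(2 + 0) = -2*(-4 + Z)*2 = -2*(-8 + 2*Z) = 16 - 4*Z)
c(G) = -5 + (10 + 12*G)² (c(G) = -5 + ((16 - 4*(-3*G + 3)) + 6)² = -5 + ((16 - 4*(3 - 3*G)) + 6)² = -5 + ((16 + (-12 + 12*G)) + 6)² = -5 + ((4 + 12*G) + 6)² = -5 + (10 + 12*G)²)
c(-7)*(-16 + 85) = (-5 + 4*(5 + 6*(-7))²)*(-16 + 85) = (-5 + 4*(5 - 42)²)*69 = (-5 + 4*(-37)²)*69 = (-5 + 4*1369)*69 = (-5 + 5476)*69 = 5471*69 = 377499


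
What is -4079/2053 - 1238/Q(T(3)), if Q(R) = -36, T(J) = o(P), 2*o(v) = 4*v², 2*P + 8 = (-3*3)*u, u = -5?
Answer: 1197385/36954 ≈ 32.402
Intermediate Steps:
P = 37/2 (P = -4 + (-3*3*(-5))/2 = -4 + (-9*(-5))/2 = -4 + (½)*45 = -4 + 45/2 = 37/2 ≈ 18.500)
o(v) = 2*v² (o(v) = (4*v²)/2 = 2*v²)
T(J) = 1369/2 (T(J) = 2*(37/2)² = 2*(1369/4) = 1369/2)
-4079/2053 - 1238/Q(T(3)) = -4079/2053 - 1238/(-36) = -4079*1/2053 - 1238*(-1/36) = -4079/2053 + 619/18 = 1197385/36954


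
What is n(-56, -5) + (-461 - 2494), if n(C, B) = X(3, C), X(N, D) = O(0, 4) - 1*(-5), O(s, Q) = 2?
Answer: -2948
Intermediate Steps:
X(N, D) = 7 (X(N, D) = 2 - 1*(-5) = 2 + 5 = 7)
n(C, B) = 7
n(-56, -5) + (-461 - 2494) = 7 + (-461 - 2494) = 7 - 2955 = -2948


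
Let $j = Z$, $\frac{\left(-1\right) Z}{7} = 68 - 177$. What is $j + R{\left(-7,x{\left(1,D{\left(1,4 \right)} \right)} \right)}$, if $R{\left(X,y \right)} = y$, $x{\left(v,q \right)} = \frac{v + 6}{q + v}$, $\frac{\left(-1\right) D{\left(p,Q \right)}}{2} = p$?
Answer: $756$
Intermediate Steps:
$D{\left(p,Q \right)} = - 2 p$
$x{\left(v,q \right)} = \frac{6 + v}{q + v}$
$Z = 763$ ($Z = - 7 \left(68 - 177\right) = \left(-7\right) \left(-109\right) = 763$)
$j = 763$
$j + R{\left(-7,x{\left(1,D{\left(1,4 \right)} \right)} \right)} = 763 + \frac{6 + 1}{\left(-2\right) 1 + 1} = 763 + \frac{1}{-2 + 1} \cdot 7 = 763 + \frac{1}{-1} \cdot 7 = 763 - 7 = 756$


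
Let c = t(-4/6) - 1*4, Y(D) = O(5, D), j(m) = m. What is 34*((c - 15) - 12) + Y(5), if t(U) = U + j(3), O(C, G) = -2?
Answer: -2930/3 ≈ -976.67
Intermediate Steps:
t(U) = 3 + U (t(U) = U + 3 = 3 + U)
Y(D) = -2
c = -5/3 (c = (3 - 4/6) - 1*4 = (3 - 4*⅙) - 4 = (3 - ⅔) - 4 = 7/3 - 4 = -5/3 ≈ -1.6667)
34*((c - 15) - 12) + Y(5) = 34*((-5/3 - 15) - 12) - 2 = 34*(-50/3 - 12) - 2 = 34*(-86/3) - 2 = -2924/3 - 2 = -2930/3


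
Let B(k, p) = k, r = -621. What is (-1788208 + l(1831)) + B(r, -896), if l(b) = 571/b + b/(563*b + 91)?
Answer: -3376697610477071/1887658464 ≈ -1.7888e+6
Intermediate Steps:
l(b) = 571/b + b/(91 + 563*b)
(-1788208 + l(1831)) + B(r, -896) = (-1788208 + (51961 + 1831² + 321473*1831)/(1831*(91 + 563*1831))) - 621 = (-1788208 + (51961 + 3352561 + 588617063)/(1831*(91 + 1030853))) - 621 = (-1788208 + (1/1831)*592021585/1030944) - 621 = (-1788208 + (1/1831)*(1/1030944)*592021585) - 621 = (-1788208 + 592021585/1887658464) - 621 = -3375525374570927/1887658464 - 621 = -3376697610477071/1887658464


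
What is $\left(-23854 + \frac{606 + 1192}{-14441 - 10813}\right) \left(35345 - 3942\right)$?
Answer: $- \frac{9458751825871}{12627} \approx -7.4909 \cdot 10^{8}$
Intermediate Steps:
$\left(-23854 + \frac{606 + 1192}{-14441 - 10813}\right) \left(35345 - 3942\right) = \left(-23854 + \frac{1798}{-25254}\right) 31403 = \left(-23854 + 1798 \left(- \frac{1}{25254}\right)\right) 31403 = \left(-23854 - \frac{899}{12627}\right) 31403 = \left(- \frac{301205357}{12627}\right) 31403 = - \frac{9458751825871}{12627}$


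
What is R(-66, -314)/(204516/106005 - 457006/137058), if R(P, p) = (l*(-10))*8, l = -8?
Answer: -1549742217600/3402394517 ≈ -455.49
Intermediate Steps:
R(P, p) = 640 (R(P, p) = -8*(-10)*8 = 80*8 = 640)
R(-66, -314)/(204516/106005 - 457006/137058) = 640/(204516/106005 - 457006/137058) = 640/(204516*(1/106005) - 457006*1/137058) = 640/(68172/35335 - 228503/68529) = 640/(-3402394517/2421472215) = 640*(-2421472215/3402394517) = -1549742217600/3402394517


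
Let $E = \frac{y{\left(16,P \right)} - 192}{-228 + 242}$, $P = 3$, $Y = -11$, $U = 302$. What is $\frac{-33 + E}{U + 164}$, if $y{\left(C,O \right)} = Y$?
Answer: $- \frac{95}{932} \approx -0.10193$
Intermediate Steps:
$y{\left(C,O \right)} = -11$
$E = - \frac{29}{2}$ ($E = \frac{-11 - 192}{-228 + 242} = - \frac{203}{14} = \left(-203\right) \frac{1}{14} = - \frac{29}{2} \approx -14.5$)
$\frac{-33 + E}{U + 164} = \frac{-33 - \frac{29}{2}}{302 + 164} = - \frac{95}{2 \cdot 466} = \left(- \frac{95}{2}\right) \frac{1}{466} = - \frac{95}{932}$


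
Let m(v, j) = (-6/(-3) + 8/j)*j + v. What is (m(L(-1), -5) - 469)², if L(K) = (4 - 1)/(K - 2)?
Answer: 222784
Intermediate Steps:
L(K) = 3/(-2 + K)
m(v, j) = v + j*(2 + 8/j) (m(v, j) = (-6*(-⅓) + 8/j)*j + v = (2 + 8/j)*j + v = j*(2 + 8/j) + v = v + j*(2 + 8/j))
(m(L(-1), -5) - 469)² = ((8 + 3/(-2 - 1) + 2*(-5)) - 469)² = ((8 + 3/(-3) - 10) - 469)² = ((8 + 3*(-⅓) - 10) - 469)² = ((8 - 1 - 10) - 469)² = (-3 - 469)² = (-472)² = 222784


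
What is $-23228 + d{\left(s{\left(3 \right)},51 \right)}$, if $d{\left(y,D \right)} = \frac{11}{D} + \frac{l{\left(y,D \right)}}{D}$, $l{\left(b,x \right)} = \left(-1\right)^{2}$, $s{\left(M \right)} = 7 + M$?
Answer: $- \frac{394872}{17} \approx -23228.0$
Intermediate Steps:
$l{\left(b,x \right)} = 1$
$d{\left(y,D \right)} = \frac{12}{D}$ ($d{\left(y,D \right)} = \frac{11}{D} + 1 \frac{1}{D} = \frac{11}{D} + \frac{1}{D} = \frac{12}{D}$)
$-23228 + d{\left(s{\left(3 \right)},51 \right)} = -23228 + \frac{12}{51} = -23228 + 12 \cdot \frac{1}{51} = -23228 + \frac{4}{17} = - \frac{394872}{17}$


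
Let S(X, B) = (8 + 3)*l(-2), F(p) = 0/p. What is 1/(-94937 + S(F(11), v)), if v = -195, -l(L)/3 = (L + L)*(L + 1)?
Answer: -1/95069 ≈ -1.0519e-5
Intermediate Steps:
l(L) = -6*L*(1 + L) (l(L) = -3*(L + L)*(L + 1) = -3*2*L*(1 + L) = -6*L*(1 + L))
F(p) = 0
S(X, B) = -132 (S(X, B) = (8 + 3)*(-6*(-2)*(1 - 2)) = 11*(-6*(-2)*(-1)) = 11*(-12) = -132)
1/(-94937 + S(F(11), v)) = 1/(-94937 - 132) = 1/(-95069) = -1/95069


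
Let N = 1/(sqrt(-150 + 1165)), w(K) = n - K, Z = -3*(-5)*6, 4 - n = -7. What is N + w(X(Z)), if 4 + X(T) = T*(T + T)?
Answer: -16185 + sqrt(1015)/1015 ≈ -16185.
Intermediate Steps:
n = 11 (n = 4 - 1*(-7) = 4 + 7 = 11)
Z = 90 (Z = 15*6 = 90)
X(T) = -4 + 2*T**2 (X(T) = -4 + T*(T + T) = -4 + T*(2*T) = -4 + 2*T**2)
w(K) = 11 - K
N = sqrt(1015)/1015 (N = 1/(sqrt(1015)) = sqrt(1015)/1015 ≈ 0.031388)
N + w(X(Z)) = sqrt(1015)/1015 + (11 - (-4 + 2*90**2)) = sqrt(1015)/1015 + (11 - (-4 + 2*8100)) = sqrt(1015)/1015 + (11 - (-4 + 16200)) = sqrt(1015)/1015 + (11 - 1*16196) = sqrt(1015)/1015 + (11 - 16196) = sqrt(1015)/1015 - 16185 = -16185 + sqrt(1015)/1015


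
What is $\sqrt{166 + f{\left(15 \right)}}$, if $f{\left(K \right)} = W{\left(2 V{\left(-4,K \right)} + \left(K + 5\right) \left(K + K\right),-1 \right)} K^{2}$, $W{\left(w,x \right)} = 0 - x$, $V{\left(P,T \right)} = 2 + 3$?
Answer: $\sqrt{391} \approx 19.774$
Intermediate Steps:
$V{\left(P,T \right)} = 5$
$W{\left(w,x \right)} = - x$
$f{\left(K \right)} = K^{2}$ ($f{\left(K \right)} = \left(-1\right) \left(-1\right) K^{2} = 1 K^{2} = K^{2}$)
$\sqrt{166 + f{\left(15 \right)}} = \sqrt{166 + 15^{2}} = \sqrt{166 + 225} = \sqrt{391}$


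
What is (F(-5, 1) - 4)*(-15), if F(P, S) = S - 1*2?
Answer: 75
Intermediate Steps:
F(P, S) = -2 + S (F(P, S) = S - 2 = -2 + S)
(F(-5, 1) - 4)*(-15) = ((-2 + 1) - 4)*(-15) = (-1 - 4)*(-15) = -5*(-15) = 75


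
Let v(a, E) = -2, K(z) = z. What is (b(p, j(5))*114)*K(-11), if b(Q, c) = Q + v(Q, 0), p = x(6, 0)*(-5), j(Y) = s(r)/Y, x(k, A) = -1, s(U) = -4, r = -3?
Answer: -3762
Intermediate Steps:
j(Y) = -4/Y
p = 5 (p = -1*(-5) = 5)
b(Q, c) = -2 + Q (b(Q, c) = Q - 2 = -2 + Q)
(b(p, j(5))*114)*K(-11) = ((-2 + 5)*114)*(-11) = (3*114)*(-11) = 342*(-11) = -3762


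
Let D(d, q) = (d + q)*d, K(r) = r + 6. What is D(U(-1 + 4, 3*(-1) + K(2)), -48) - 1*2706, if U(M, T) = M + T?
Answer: -3026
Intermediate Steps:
K(r) = 6 + r
D(d, q) = d*(d + q)
D(U(-1 + 4, 3*(-1) + K(2)), -48) - 1*2706 = ((-1 + 4) + (3*(-1) + (6 + 2)))*(((-1 + 4) + (3*(-1) + (6 + 2))) - 48) - 1*2706 = (3 + (-3 + 8))*((3 + (-3 + 8)) - 48) - 2706 = (3 + 5)*((3 + 5) - 48) - 2706 = 8*(8 - 48) - 2706 = 8*(-40) - 2706 = -320 - 2706 = -3026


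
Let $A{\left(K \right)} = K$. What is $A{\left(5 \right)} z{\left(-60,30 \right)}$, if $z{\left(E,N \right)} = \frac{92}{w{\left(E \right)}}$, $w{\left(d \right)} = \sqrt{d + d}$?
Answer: $- \frac{23 i \sqrt{30}}{3} \approx - 41.992 i$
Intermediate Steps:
$w{\left(d \right)} = \sqrt{2} \sqrt{d}$ ($w{\left(d \right)} = \sqrt{2 d} = \sqrt{2} \sqrt{d}$)
$z{\left(E,N \right)} = \frac{46 \sqrt{2}}{\sqrt{E}}$ ($z{\left(E,N \right)} = \frac{92}{\sqrt{2} \sqrt{E}} = 92 \frac{\sqrt{2}}{2 \sqrt{E}} = \frac{46 \sqrt{2}}{\sqrt{E}}$)
$A{\left(5 \right)} z{\left(-60,30 \right)} = 5 \frac{46 \sqrt{2}}{2 i \sqrt{15}} = 5 \cdot 46 \sqrt{2} \left(- \frac{i \sqrt{15}}{30}\right) = 5 \left(- \frac{23 i \sqrt{30}}{15}\right) = - \frac{23 i \sqrt{30}}{3}$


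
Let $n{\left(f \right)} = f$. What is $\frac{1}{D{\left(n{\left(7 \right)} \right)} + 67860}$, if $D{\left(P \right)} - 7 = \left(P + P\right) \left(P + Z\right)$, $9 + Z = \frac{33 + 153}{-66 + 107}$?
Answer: $\frac{41}{2784003} \approx 1.4727 \cdot 10^{-5}$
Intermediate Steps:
$Z = - \frac{183}{41}$ ($Z = -9 + \frac{33 + 153}{-66 + 107} = -9 + \frac{186}{41} = - \frac{183}{41} \approx -4.4634$)
$D{\left(P \right)} = 7 + 2 P \left(- \frac{183}{41} + P\right)$ ($D{\left(P \right)} = 7 + \left(P + P\right) \left(P - \frac{183}{41}\right) = 7 + 2 P \left(- \frac{183}{41} + P\right)$)
$\frac{1}{D{\left(n{\left(7 \right)} \right)} + 67860} = \frac{1}{\left(7 + 2 \cdot 7^{2} - \frac{2562}{41}\right) + 67860} = \frac{1}{\left(7 + 2 \cdot 49 - \frac{2562}{41}\right) + 67860} = \frac{1}{\left(7 + 98 - \frac{2562}{41}\right) + 67860} = \frac{1}{\frac{1743}{41} + 67860} = \frac{1}{\frac{2784003}{41}} = \frac{41}{2784003}$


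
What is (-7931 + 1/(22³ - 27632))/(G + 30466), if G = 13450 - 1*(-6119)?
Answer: -26940021/169958888 ≈ -0.15851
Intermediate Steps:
G = 19569 (G = 13450 + 6119 = 19569)
(-7931 + 1/(22³ - 27632))/(G + 30466) = (-7931 + 1/(22³ - 27632))/(19569 + 30466) = (-7931 + 1/(10648 - 27632))/50035 = (-7931 + 1/(-16984))*(1/50035) = (-7931 - 1/16984)*(1/50035) = -134700105/16984*1/50035 = -26940021/169958888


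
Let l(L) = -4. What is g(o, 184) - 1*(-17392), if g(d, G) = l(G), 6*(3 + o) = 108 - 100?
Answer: 17388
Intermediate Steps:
o = -5/3 (o = -3 + (108 - 100)/6 = -3 + (⅙)*8 = -3 + 4/3 = -5/3 ≈ -1.6667)
g(d, G) = -4
g(o, 184) - 1*(-17392) = -4 - 1*(-17392) = -4 + 17392 = 17388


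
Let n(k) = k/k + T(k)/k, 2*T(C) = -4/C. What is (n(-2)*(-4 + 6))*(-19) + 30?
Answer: 11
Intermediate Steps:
T(C) = -2/C (T(C) = (-4/C)/2 = -2/C)
n(k) = 1 - 2/k² (n(k) = k/k + (-2/k)/k = 1 - 2/k²)
(n(-2)*(-4 + 6))*(-19) + 30 = ((1 - 2/(-2)²)*(-4 + 6))*(-19) + 30 = ((1 - 2*¼)*2)*(-19) + 30 = ((1 - ½)*2)*(-19) + 30 = ((½)*2)*(-19) + 30 = 1*(-19) + 30 = -19 + 30 = 11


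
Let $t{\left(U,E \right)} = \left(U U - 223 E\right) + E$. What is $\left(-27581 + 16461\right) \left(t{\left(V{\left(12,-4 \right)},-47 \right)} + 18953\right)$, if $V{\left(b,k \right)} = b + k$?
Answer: $-327495120$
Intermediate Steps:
$t{\left(U,E \right)} = U^{2} - 222 E$ ($t{\left(U,E \right)} = \left(U^{2} - 223 E\right) + E = U^{2} - 222 E$)
$\left(-27581 + 16461\right) \left(t{\left(V{\left(12,-4 \right)},-47 \right)} + 18953\right) = \left(-27581 + 16461\right) \left(\left(\left(12 - 4\right)^{2} - -10434\right) + 18953\right) = - 11120 \left(\left(8^{2} + 10434\right) + 18953\right) = - 11120 \left(\left(64 + 10434\right) + 18953\right) = - 11120 \left(10498 + 18953\right) = \left(-11120\right) 29451 = -327495120$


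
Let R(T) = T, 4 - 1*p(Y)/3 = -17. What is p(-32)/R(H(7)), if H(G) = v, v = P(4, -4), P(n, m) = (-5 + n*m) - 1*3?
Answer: -21/8 ≈ -2.6250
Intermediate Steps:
p(Y) = 63 (p(Y) = 12 - 3*(-17) = 12 + 51 = 63)
P(n, m) = -8 + m*n (P(n, m) = (-5 + m*n) - 3 = -8 + m*n)
v = -24 (v = -8 - 4*4 = -8 - 16 = -24)
H(G) = -24
p(-32)/R(H(7)) = 63/(-24) = 63*(-1/24) = -21/8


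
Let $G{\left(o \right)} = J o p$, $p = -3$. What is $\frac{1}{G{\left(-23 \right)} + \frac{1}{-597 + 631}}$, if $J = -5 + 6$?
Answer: $\frac{34}{2347} \approx 0.014487$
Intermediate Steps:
$J = 1$
$G{\left(o \right)} = - 3 o$ ($G{\left(o \right)} = 1 o \left(-3\right) = o \left(-3\right) = - 3 o$)
$\frac{1}{G{\left(-23 \right)} + \frac{1}{-597 + 631}} = \frac{1}{\left(-3\right) \left(-23\right) + \frac{1}{-597 + 631}} = \frac{1}{69 + \frac{1}{34}} = \frac{1}{\frac{2347}{34}} = \frac{34}{2347}$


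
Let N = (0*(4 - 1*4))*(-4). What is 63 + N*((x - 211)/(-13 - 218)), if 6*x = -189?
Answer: 63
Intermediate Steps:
x = -63/2 (x = (1/6)*(-189) = -63/2 ≈ -31.500)
N = 0 (N = (0*(4 - 4))*(-4) = (0*0)*(-4) = 0*(-4) = 0)
63 + N*((x - 211)/(-13 - 218)) = 63 + 0*((-63/2 - 211)/(-13 - 218)) = 63 + 0*(-485/2/(-231)) = 63 + 0*(-485/2*(-1/231)) = 63 + 0*(485/462) = 63 + 0 = 63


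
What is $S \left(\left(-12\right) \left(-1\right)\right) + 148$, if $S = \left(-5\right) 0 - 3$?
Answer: $112$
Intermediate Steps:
$S = -3$ ($S = 0 - 3 = -3$)
$S \left(\left(-12\right) \left(-1\right)\right) + 148 = - 3 \left(\left(-12\right) \left(-1\right)\right) + 148 = \left(-3\right) 12 + 148 = -36 + 148 = 112$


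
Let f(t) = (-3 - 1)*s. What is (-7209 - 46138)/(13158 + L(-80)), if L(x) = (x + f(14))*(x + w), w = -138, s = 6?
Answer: -53347/35830 ≈ -1.4889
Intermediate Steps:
f(t) = -24 (f(t) = (-3 - 1)*6 = -4*6 = -24)
L(x) = (-138 + x)*(-24 + x) (L(x) = (x - 24)*(x - 138) = (-24 + x)*(-138 + x) = (-138 + x)*(-24 + x))
(-7209 - 46138)/(13158 + L(-80)) = (-7209 - 46138)/(13158 + (3312 + (-80)² - 162*(-80))) = -53347/(13158 + (3312 + 6400 + 12960)) = -53347/(13158 + 22672) = -53347/35830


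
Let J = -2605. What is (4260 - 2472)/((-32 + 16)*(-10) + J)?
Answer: -596/815 ≈ -0.73129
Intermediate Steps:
(4260 - 2472)/((-32 + 16)*(-10) + J) = (4260 - 2472)/((-32 + 16)*(-10) - 2605) = 1788/(-16*(-10) - 2605) = 1788/(160 - 2605) = 1788/(-2445) = 1788*(-1/2445) = -596/815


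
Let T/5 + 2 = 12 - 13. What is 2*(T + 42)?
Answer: 54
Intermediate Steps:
T = -15 (T = -10 + 5*(12 - 13) = -10 + 5*(-1) = -10 - 5 = -15)
2*(T + 42) = 2*(-15 + 42) = 2*27 = 54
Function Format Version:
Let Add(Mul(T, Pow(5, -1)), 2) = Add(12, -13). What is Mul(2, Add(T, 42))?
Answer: 54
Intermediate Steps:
T = -15 (T = Add(-10, Mul(5, Add(12, -13))) = Add(-10, Mul(5, -1)) = Add(-10, -5) = -15)
Mul(2, Add(T, 42)) = Mul(2, Add(-15, 42)) = Mul(2, 27) = 54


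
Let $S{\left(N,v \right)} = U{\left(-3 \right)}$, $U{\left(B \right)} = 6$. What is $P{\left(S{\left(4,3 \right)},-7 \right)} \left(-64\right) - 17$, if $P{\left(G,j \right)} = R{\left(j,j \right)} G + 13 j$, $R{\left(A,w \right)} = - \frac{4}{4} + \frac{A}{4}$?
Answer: $6863$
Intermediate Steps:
$R{\left(A,w \right)} = -1 + \frac{A}{4}$ ($R{\left(A,w \right)} = \left(-4\right) \frac{1}{4} + A \frac{1}{4} = -1 + \frac{A}{4}$)
$S{\left(N,v \right)} = 6$
$P{\left(G,j \right)} = 13 j + G \left(-1 + \frac{j}{4}\right)$ ($P{\left(G,j \right)} = \left(-1 + \frac{j}{4}\right) G + 13 j = G \left(-1 + \frac{j}{4}\right) + 13 j = 13 j + G \left(-1 + \frac{j}{4}\right)$)
$P{\left(S{\left(4,3 \right)},-7 \right)} \left(-64\right) - 17 = \left(13 \left(-7\right) + \frac{1}{4} \cdot 6 \left(-4 - 7\right)\right) \left(-64\right) - 17 = \left(-91 + \frac{1}{4} \cdot 6 \left(-11\right)\right) \left(-64\right) - 17 = \left(-91 - \frac{33}{2}\right) \left(-64\right) - 17 = \left(- \frac{215}{2}\right) \left(-64\right) - 17 = 6880 - 17 = 6863$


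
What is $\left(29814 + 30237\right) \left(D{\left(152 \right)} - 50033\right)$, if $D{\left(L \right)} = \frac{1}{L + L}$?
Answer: $- \frac{913377571581}{304} \approx -3.0045 \cdot 10^{9}$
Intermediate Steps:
$D{\left(L \right)} = \frac{1}{2 L}$
$\left(29814 + 30237\right) \left(D{\left(152 \right)} - 50033\right) = \left(29814 + 30237\right) \left(\frac{1}{2 \cdot 152} - 50033\right) = 60051 \left(\frac{1}{2} \cdot \frac{1}{152} - 50033\right) = 60051 \left(\frac{1}{304} - 50033\right) = 60051 \left(- \frac{15210031}{304}\right) = - \frac{913377571581}{304}$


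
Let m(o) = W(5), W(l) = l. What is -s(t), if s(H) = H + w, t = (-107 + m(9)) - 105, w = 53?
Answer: 154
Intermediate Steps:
m(o) = 5
t = -207 (t = (-107 + 5) - 105 = -102 - 105 = -207)
s(H) = 53 + H (s(H) = H + 53 = 53 + H)
-s(t) = -(53 - 207) = -1*(-154) = 154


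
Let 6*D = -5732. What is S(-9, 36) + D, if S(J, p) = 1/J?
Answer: -8599/9 ≈ -955.44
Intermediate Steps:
D = -2866/3 (D = (1/6)*(-5732) = -2866/3 ≈ -955.33)
S(-9, 36) + D = 1/(-9) - 2866/3 = -1/9 - 2866/3 = -8599/9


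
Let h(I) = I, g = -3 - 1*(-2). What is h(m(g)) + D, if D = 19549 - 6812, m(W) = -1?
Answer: 12736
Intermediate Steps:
g = -1 (g = -3 + 2 = -1)
D = 12737
h(m(g)) + D = -1 + 12737 = 12736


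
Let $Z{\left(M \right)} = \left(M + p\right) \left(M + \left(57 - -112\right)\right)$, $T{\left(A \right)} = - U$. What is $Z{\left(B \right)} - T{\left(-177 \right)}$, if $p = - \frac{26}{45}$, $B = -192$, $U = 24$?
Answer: $\frac{200398}{45} \approx 4453.3$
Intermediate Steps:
$T{\left(A \right)} = -24$ ($T{\left(A \right)} = \left(-1\right) 24 = -24$)
$p = - \frac{26}{45}$ ($p = \left(-26\right) \frac{1}{45} = - \frac{26}{45} \approx -0.57778$)
$Z{\left(M \right)} = \left(169 + M\right) \left(- \frac{26}{45} + M\right)$ ($Z{\left(M \right)} = \left(M - \frac{26}{45}\right) \left(M + \left(57 - -112\right)\right) = \left(- \frac{26}{45} + M\right) \left(M + \left(57 + 112\right)\right) = \left(- \frac{26}{45} + M\right) \left(M + 169\right) = \left(- \frac{26}{45} + M\right) \left(169 + M\right) = \left(169 + M\right) \left(- \frac{26}{45} + M\right)$)
$Z{\left(B \right)} - T{\left(-177 \right)} = \left(- \frac{4394}{45} + \left(-192\right)^{2} + \frac{7579}{45} \left(-192\right)\right) - -24 = \left(- \frac{4394}{45} + 36864 - \frac{485056}{15}\right) + 24 = \frac{199318}{45} + 24 = \frac{200398}{45}$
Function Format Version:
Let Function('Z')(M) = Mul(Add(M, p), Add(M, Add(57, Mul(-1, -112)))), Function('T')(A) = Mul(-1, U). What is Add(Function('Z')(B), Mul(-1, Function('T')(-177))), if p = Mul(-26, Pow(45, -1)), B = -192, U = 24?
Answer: Rational(200398, 45) ≈ 4453.3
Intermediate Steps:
Function('T')(A) = -24 (Function('T')(A) = Mul(-1, 24) = -24)
p = Rational(-26, 45) (p = Mul(-26, Rational(1, 45)) = Rational(-26, 45) ≈ -0.57778)
Function('Z')(M) = Mul(Add(169, M), Add(Rational(-26, 45), M)) (Function('Z')(M) = Mul(Add(M, Rational(-26, 45)), Add(M, Add(57, Mul(-1, -112)))) = Mul(Add(Rational(-26, 45), M), Add(M, Add(57, 112))) = Mul(Add(Rational(-26, 45), M), Add(M, 169)) = Mul(Add(Rational(-26, 45), M), Add(169, M)) = Mul(Add(169, M), Add(Rational(-26, 45), M)))
Add(Function('Z')(B), Mul(-1, Function('T')(-177))) = Add(Add(Rational(-4394, 45), Pow(-192, 2), Mul(Rational(7579, 45), -192)), Mul(-1, -24)) = Add(Add(Rational(-4394, 45), 36864, Rational(-485056, 15)), 24) = Add(Rational(199318, 45), 24) = Rational(200398, 45)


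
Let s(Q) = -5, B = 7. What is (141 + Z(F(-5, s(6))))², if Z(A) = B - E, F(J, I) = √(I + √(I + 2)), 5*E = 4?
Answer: 541696/25 ≈ 21668.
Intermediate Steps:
E = ⅘ (E = (⅕)*4 = ⅘ ≈ 0.80000)
F(J, I) = √(I + √(2 + I))
Z(A) = 31/5 (Z(A) = 7 - 1*⅘ = 7 - ⅘ = 31/5)
(141 + Z(F(-5, s(6))))² = (141 + 31/5)² = (736/5)² = 541696/25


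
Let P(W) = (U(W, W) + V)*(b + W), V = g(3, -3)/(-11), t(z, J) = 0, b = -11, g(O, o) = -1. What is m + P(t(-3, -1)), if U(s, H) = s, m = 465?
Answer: 464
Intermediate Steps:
V = 1/11 (V = -1/(-11) = -1*(-1/11) = 1/11 ≈ 0.090909)
P(W) = (-11 + W)*(1/11 + W) (P(W) = (W + 1/11)*(-11 + W) = (1/11 + W)*(-11 + W) = (-11 + W)*(1/11 + W))
m + P(t(-3, -1)) = 465 + (-1 + 0² - 120/11*0) = 465 + (-1 + 0 + 0) = 465 - 1 = 464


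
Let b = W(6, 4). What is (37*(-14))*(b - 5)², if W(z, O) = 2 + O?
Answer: -518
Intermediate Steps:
b = 6 (b = 2 + 4 = 6)
(37*(-14))*(b - 5)² = (37*(-14))*(6 - 5)² = -518*1² = -518*1 = -518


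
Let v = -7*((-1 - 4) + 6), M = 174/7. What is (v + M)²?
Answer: 15625/49 ≈ 318.88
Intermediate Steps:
M = 174/7 (M = 174*(⅐) = 174/7 ≈ 24.857)
v = -7 (v = -7*(-5 + 6) = -7*1 = -7)
(v + M)² = (-7 + 174/7)² = (125/7)² = 15625/49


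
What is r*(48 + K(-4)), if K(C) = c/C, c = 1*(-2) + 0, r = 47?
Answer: 4559/2 ≈ 2279.5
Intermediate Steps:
c = -2 (c = -2 + 0 = -2)
K(C) = -2/C
r*(48 + K(-4)) = 47*(48 - 2/(-4)) = 47*(48 - 2*(-¼)) = 47*(48 + ½) = 47*(97/2) = 4559/2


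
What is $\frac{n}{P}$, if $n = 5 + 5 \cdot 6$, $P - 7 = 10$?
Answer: $\frac{35}{17} \approx 2.0588$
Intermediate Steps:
$P = 17$ ($P = 7 + 10 = 17$)
$n = 35$ ($n = 5 + 30 = 35$)
$\frac{n}{P} = \frac{1}{17} \cdot 35 = \frac{35}{17}$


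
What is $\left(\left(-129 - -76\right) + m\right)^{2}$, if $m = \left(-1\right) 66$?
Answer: $14161$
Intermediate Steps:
$m = -66$
$\left(\left(-129 - -76\right) + m\right)^{2} = \left(\left(-129 - -76\right) - 66\right)^{2} = \left(\left(-129 + 76\right) - 66\right)^{2} = \left(-53 - 66\right)^{2} = \left(-119\right)^{2} = 14161$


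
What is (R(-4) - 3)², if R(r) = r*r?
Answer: 169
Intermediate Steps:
R(r) = r²
(R(-4) - 3)² = ((-4)² - 3)² = (16 - 3)² = 13² = 169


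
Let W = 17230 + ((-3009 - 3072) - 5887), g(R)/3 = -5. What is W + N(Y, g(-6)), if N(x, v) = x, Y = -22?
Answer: 5240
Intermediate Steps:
g(R) = -15 (g(R) = 3*(-5) = -15)
W = 5262 (W = 17230 + (-6081 - 5887) = 17230 - 11968 = 5262)
W + N(Y, g(-6)) = 5262 - 22 = 5240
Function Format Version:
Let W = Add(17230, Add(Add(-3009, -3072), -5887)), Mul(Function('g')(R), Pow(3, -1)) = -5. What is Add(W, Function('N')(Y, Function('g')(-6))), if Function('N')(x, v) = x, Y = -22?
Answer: 5240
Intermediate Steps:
Function('g')(R) = -15 (Function('g')(R) = Mul(3, -5) = -15)
W = 5262 (W = Add(17230, Add(-6081, -5887)) = Add(17230, -11968) = 5262)
Add(W, Function('N')(Y, Function('g')(-6))) = Add(5262, -22) = 5240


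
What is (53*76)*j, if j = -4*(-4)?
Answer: 64448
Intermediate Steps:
j = 16
(53*76)*j = (53*76)*16 = 4028*16 = 64448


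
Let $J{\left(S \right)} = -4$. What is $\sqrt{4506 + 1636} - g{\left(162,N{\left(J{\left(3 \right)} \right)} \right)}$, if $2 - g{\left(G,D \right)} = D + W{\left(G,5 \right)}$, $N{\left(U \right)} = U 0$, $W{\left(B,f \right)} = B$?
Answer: $160 + \sqrt{6142} \approx 238.37$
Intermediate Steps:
$N{\left(U \right)} = 0$
$g{\left(G,D \right)} = 2 - D - G$ ($g{\left(G,D \right)} = 2 - \left(D + G\right) = 2 - D - G$)
$\sqrt{4506 + 1636} - g{\left(162,N{\left(J{\left(3 \right)} \right)} \right)} = \sqrt{4506 + 1636} - \left(2 - 0 - 162\right) = \sqrt{6142} - \left(2 + 0 - 162\right) = \sqrt{6142} - -160 = \sqrt{6142} + 160 = 160 + \sqrt{6142}$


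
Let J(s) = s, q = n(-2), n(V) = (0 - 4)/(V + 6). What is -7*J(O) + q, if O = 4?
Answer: -29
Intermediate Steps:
n(V) = -4/(6 + V)
q = -1 (q = -4/(6 - 2) = -4/4 = -4*1/4 = -1)
-7*J(O) + q = -7*4 - 1 = -28 - 1 = -29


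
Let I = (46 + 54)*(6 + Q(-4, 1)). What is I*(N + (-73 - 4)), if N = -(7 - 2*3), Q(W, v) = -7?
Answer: 7800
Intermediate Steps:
I = -100 (I = (46 + 54)*(6 - 7) = 100*(-1) = -100)
N = -1 (N = -(7 - 6) = -1*1 = -1)
I*(N + (-73 - 4)) = -100*(-1 + (-73 - 4)) = -100*(-1 - 77) = -100*(-78) = 7800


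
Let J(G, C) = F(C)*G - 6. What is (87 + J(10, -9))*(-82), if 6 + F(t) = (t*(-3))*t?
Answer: 197538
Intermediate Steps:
F(t) = -6 - 3*t² (F(t) = -6 + (t*(-3))*t = -6 + (-3*t)*t = -6 - 3*t²)
J(G, C) = -6 + G*(-6 - 3*C²) (J(G, C) = (-6 - 3*C²)*G - 6 = G*(-6 - 3*C²) - 6 = -6 + G*(-6 - 3*C²))
(87 + J(10, -9))*(-82) = (87 + (-6 - 3*10*(2 + (-9)²)))*(-82) = (87 + (-6 - 3*10*(2 + 81)))*(-82) = (87 + (-6 - 3*10*83))*(-82) = (87 + (-6 - 2490))*(-82) = (87 - 2496)*(-82) = -2409*(-82) = 197538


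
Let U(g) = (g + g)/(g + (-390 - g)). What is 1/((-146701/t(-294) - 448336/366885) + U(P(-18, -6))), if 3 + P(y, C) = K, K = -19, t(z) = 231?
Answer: -73450377/46727547025 ≈ -0.0015719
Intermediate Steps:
P(y, C) = -22 (P(y, C) = -3 - 19 = -22)
U(g) = -g/195 (U(g) = (2*g)/(-390) = (2*g)*(-1/390) = -g/195)
1/((-146701/t(-294) - 448336/366885) + U(P(-18, -6))) = 1/((-146701/231 - 448336/366885) - 1/195*(-22)) = 1/((-146701*1/231 - 448336*1/366885) + 22/195) = 1/((-146701/231 - 448336/366885) + 22/195) = 1/(-17975320667/28250145 + 22/195) = 1/(-46727547025/73450377) = -73450377/46727547025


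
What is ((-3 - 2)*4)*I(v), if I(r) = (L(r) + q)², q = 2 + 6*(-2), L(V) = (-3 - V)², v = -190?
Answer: -24442633620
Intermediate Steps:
q = -10 (q = 2 - 12 = -10)
I(r) = (-10 + (3 + r)²)² (I(r) = ((3 + r)² - 10)² = (-10 + (3 + r)²)²)
((-3 - 2)*4)*I(v) = ((-3 - 2)*4)*(-10 + (3 - 190)²)² = (-5*4)*(-10 + (-187)²)² = -20*(-10 + 34969)² = -20*34959² = -20*1222131681 = -24442633620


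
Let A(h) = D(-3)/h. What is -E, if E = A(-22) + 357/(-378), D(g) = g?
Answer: 80/99 ≈ 0.80808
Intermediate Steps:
A(h) = -3/h
E = -80/99 (E = -3/(-22) + 357/(-378) = -3*(-1/22) - 1/378*357 = 3/22 - 17/18 = -80/99 ≈ -0.80808)
-E = -1*(-80/99) = 80/99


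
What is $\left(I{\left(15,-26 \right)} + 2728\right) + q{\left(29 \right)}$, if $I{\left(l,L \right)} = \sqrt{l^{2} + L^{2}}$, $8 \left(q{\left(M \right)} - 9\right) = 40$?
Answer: $2742 + \sqrt{901} \approx 2772.0$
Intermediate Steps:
$q{\left(M \right)} = 14$ ($q{\left(M \right)} = 9 + \frac{1}{8} \cdot 40 = 9 + 5 = 14$)
$I{\left(l,L \right)} = \sqrt{L^{2} + l^{2}}$
$\left(I{\left(15,-26 \right)} + 2728\right) + q{\left(29 \right)} = \left(\sqrt{\left(-26\right)^{2} + 15^{2}} + 2728\right) + 14 = \left(\sqrt{676 + 225} + 2728\right) + 14 = \left(\sqrt{901} + 2728\right) + 14 = \left(2728 + \sqrt{901}\right) + 14 = 2742 + \sqrt{901}$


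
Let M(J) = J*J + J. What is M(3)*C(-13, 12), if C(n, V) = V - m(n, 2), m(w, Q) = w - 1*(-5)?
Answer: 240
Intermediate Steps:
m(w, Q) = 5 + w (m(w, Q) = w + 5 = 5 + w)
C(n, V) = -5 + V - n (C(n, V) = V - (5 + n) = V + (-5 - n) = -5 + V - n)
M(J) = J + J**2 (M(J) = J**2 + J = J + J**2)
M(3)*C(-13, 12) = (3*(1 + 3))*(-5 + 12 - 1*(-13)) = (3*4)*(-5 + 12 + 13) = 12*20 = 240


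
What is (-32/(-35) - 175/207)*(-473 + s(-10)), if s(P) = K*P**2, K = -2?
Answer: -335827/7245 ≈ -46.353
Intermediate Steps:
s(P) = -2*P**2
(-32/(-35) - 175/207)*(-473 + s(-10)) = (-32/(-35) - 175/207)*(-473 - 2*(-10)**2) = (-32*(-1/35) - 175*1/207)*(-473 - 2*100) = (32/35 - 175/207)*(-473 - 200) = (499/7245)*(-673) = -335827/7245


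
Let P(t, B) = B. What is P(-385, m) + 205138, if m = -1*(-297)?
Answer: 205435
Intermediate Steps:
m = 297
P(-385, m) + 205138 = 297 + 205138 = 205435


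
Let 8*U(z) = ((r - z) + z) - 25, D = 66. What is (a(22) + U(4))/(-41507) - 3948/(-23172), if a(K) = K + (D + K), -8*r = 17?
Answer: 860796179/5129601088 ≈ 0.16781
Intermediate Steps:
r = -17/8 (r = -⅛*17 = -17/8 ≈ -2.1250)
a(K) = 66 + 2*K (a(K) = K + (66 + K) = 66 + 2*K)
U(z) = -217/64 (U(z) = (((-17/8 - z) + z) - 25)/8 = (-17/8 - 25)/8 = (⅛)*(-217/8) = -217/64)
(a(22) + U(4))/(-41507) - 3948/(-23172) = ((66 + 2*22) - 217/64)/(-41507) - 3948/(-23172) = ((66 + 44) - 217/64)*(-1/41507) - 3948*(-1/23172) = (110 - 217/64)*(-1/41507) + 329/1931 = (6823/64)*(-1/41507) + 329/1931 = -6823/2656448 + 329/1931 = 860796179/5129601088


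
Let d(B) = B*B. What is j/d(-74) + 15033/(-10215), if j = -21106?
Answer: -49653083/9322890 ≈ -5.3259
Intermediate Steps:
d(B) = B²
j/d(-74) + 15033/(-10215) = -21106/((-74)²) + 15033/(-10215) = -21106/5476 + 15033*(-1/10215) = -21106*1/5476 - 5011/3405 = -10553/2738 - 5011/3405 = -49653083/9322890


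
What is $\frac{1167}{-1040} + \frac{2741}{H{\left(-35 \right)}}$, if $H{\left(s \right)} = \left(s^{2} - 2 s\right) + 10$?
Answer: $\frac{265541}{271440} \approx 0.97827$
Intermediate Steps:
$H{\left(s \right)} = 10 + s^{2} - 2 s$
$\frac{1167}{-1040} + \frac{2741}{H{\left(-35 \right)}} = \frac{1167}{-1040} + \frac{2741}{10 + \left(-35\right)^{2} - -70} = 1167 \left(- \frac{1}{1040}\right) + \frac{2741}{10 + 1225 + 70} = - \frac{1167}{1040} + \frac{2741}{1305} = \frac{265541}{271440}$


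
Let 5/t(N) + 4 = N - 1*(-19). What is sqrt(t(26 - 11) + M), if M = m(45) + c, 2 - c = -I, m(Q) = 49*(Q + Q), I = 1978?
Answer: sqrt(230046)/6 ≈ 79.938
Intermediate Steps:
m(Q) = 98*Q (m(Q) = 49*(2*Q) = 98*Q)
c = 1980 (c = 2 - (-1)*1978 = 2 - 1*(-1978) = 2 + 1978 = 1980)
t(N) = 5/(15 + N) (t(N) = 5/(-4 + (N - 1*(-19))) = 5/(-4 + (N + 19)) = 5/(-4 + (19 + N)) = 5/(15 + N))
M = 6390 (M = 98*45 + 1980 = 4410 + 1980 = 6390)
sqrt(t(26 - 11) + M) = sqrt(5/(15 + (26 - 11)) + 6390) = sqrt(5/(15 + 15) + 6390) = sqrt(5/30 + 6390) = sqrt(5*(1/30) + 6390) = sqrt(1/6 + 6390) = sqrt(38341/6) = sqrt(230046)/6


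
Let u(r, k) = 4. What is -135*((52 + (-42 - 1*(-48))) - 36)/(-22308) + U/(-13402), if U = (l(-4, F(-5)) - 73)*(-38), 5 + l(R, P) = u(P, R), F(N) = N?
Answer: -173683/2264938 ≈ -0.076683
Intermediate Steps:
l(R, P) = -1 (l(R, P) = -5 + 4 = -1)
U = 2812 (U = (-1 - 73)*(-38) = -74*(-38) = 2812)
-135*((52 + (-42 - 1*(-48))) - 36)/(-22308) + U/(-13402) = -135*((52 + (-42 - 1*(-48))) - 36)/(-22308) + 2812/(-13402) = -135*((52 + (-42 + 48)) - 36)*(-1/22308) + 2812*(-1/13402) = -135*((52 + 6) - 36)*(-1/22308) - 1406/6701 = -135*(58 - 36)*(-1/22308) - 1406/6701 = -135*22*(-1/22308) - 1406/6701 = -2970*(-1/22308) - 1406/6701 = 45/338 - 1406/6701 = -173683/2264938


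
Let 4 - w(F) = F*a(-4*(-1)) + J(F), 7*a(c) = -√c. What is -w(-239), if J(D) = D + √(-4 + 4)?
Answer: -1223/7 ≈ -174.71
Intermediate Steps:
a(c) = -√c/7 (a(c) = (-√c)/7 = -√c/7)
J(D) = D (J(D) = D + √0 = D + 0 = D)
w(F) = 4 - 5*F/7 (w(F) = 4 - (F*(-√(-4*(-1))/7) + F) = 4 - (F*(-√4/7) + F) = 4 - (F*(-⅐*2) + F) = 4 - (F*(-2/7) + F) = 4 - (-2*F/7 + F) = 4 - 5*F/7)
-w(-239) = -(4 - 5/7*(-239)) = -(4 + 1195/7) = -1*1223/7 = -1223/7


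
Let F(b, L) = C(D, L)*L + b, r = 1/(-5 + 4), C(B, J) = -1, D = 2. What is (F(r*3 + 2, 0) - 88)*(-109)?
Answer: 9701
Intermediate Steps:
r = -1 (r = 1/(-1) = -1)
F(b, L) = b - L (F(b, L) = -L + b = b - L)
(F(r*3 + 2, 0) - 88)*(-109) = (((-1*3 + 2) - 1*0) - 88)*(-109) = (((-3 + 2) + 0) - 88)*(-109) = ((-1 + 0) - 88)*(-109) = (-1 - 88)*(-109) = -89*(-109) = 9701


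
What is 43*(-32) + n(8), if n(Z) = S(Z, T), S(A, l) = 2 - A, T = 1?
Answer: -1382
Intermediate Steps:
n(Z) = 2 - Z
43*(-32) + n(8) = 43*(-32) + (2 - 1*8) = -1376 + (2 - 8) = -1376 - 6 = -1382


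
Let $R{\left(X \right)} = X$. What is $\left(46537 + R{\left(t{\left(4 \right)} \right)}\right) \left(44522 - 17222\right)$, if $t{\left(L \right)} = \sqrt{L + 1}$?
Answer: $1270460100 + 27300 \sqrt{5} \approx 1.2705 \cdot 10^{9}$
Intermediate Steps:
$t{\left(L \right)} = \sqrt{1 + L}$
$\left(46537 + R{\left(t{\left(4 \right)} \right)}\right) \left(44522 - 17222\right) = \left(46537 + \sqrt{1 + 4}\right) \left(44522 - 17222\right) = \left(46537 + \sqrt{5}\right) 27300 = 1270460100 + 27300 \sqrt{5}$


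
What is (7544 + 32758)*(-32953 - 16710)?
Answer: -2001518226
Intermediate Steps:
(7544 + 32758)*(-32953 - 16710) = 40302*(-49663) = -2001518226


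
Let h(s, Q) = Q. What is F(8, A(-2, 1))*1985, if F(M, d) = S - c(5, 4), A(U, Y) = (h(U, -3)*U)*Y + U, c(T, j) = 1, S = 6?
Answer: 9925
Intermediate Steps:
A(U, Y) = U - 3*U*Y (A(U, Y) = (-3*U)*Y + U = -3*U*Y + U = U - 3*U*Y)
F(M, d) = 5 (F(M, d) = 6 - 1*1 = 6 - 1 = 5)
F(8, A(-2, 1))*1985 = 5*1985 = 9925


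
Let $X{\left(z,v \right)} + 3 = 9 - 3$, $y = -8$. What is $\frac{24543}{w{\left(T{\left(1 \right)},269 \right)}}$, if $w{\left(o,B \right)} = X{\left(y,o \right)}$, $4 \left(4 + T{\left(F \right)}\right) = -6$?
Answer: $8181$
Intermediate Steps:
$T{\left(F \right)} = - \frac{11}{2}$ ($T{\left(F \right)} = -4 + \frac{1}{4} \left(-6\right) = -4 - \frac{3}{2} = - \frac{11}{2}$)
$X{\left(z,v \right)} = 3$ ($X{\left(z,v \right)} = -3 + \left(9 - 3\right) = -3 + 6 = 3$)
$w{\left(o,B \right)} = 3$
$\frac{24543}{w{\left(T{\left(1 \right)},269 \right)}} = \frac{24543}{3} = 24543 \cdot \frac{1}{3} = 8181$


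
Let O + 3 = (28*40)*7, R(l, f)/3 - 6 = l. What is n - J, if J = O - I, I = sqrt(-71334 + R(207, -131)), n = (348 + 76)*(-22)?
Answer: -17165 + 3*I*sqrt(7855) ≈ -17165.0 + 265.89*I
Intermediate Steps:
R(l, f) = 18 + 3*l
O = 7837 (O = -3 + (28*40)*7 = -3 + 1120*7 = -3 + 7840 = 7837)
n = -9328 (n = 424*(-22) = -9328)
I = 3*I*sqrt(7855) (I = sqrt(-71334 + (18 + 3*207)) = sqrt(-71334 + (18 + 621)) = sqrt(-71334 + 639) = sqrt(-70695) = 3*I*sqrt(7855) ≈ 265.89*I)
J = 7837 - 3*I*sqrt(7855) ≈ 7837.0 - 265.89*I
n - J = -9328 - (7837 - 3*I*sqrt(7855)) = -9328 + (-7837 + 3*I*sqrt(7855)) = -17165 + 3*I*sqrt(7855)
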